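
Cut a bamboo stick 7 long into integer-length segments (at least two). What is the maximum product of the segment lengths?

12

Let f[k] be the best product for length k (with at least one cut). For each first piece i, the rest contributes max(k−i, f[k−i]).
f[2] = 1×max(1,0) = 1×1 = 1
f[3] = max(1×2, 2×1) = 2
f[4] = max(1×3, 2×2, 3×1) = 4
f[5] = max(1×4, 2×3, 3×2, 4×1) = 6
f[6] = max(1×6, 2×4, 3×3, 4×2, 5×1) = 9
f[7] = max(1×9, 2×6, 3×4, 4×3, 5×2, 6×1) = 12
One optimal split: 3 + 2 + 2; product 3×2×2 = 12.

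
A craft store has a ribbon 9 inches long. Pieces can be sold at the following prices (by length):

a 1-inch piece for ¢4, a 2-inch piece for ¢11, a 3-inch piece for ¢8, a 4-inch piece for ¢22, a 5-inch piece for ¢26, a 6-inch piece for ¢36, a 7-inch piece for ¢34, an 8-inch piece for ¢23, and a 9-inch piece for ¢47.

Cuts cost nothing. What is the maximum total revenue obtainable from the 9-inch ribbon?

Let best[k] be the best obtainable value from length k. For each k, try every first piece i and keep the best of price[i] + best[k−i].
best[1] = 4
best[2] = 11
best[3] = 15  (first piece 1, then best[2]=11)
best[4] = 22  (first piece 2, then best[2]=11)
best[5] = 26  (first piece 1, then best[4]=22)
best[6] = 36
best[7] = 40  (first piece 1, then best[6]=36)
best[8] = 47  (first piece 2, then best[6]=36)
best[9] = 51  (first piece 1, then best[8]=47)
One optimal cutting: 6 + 2 + 1 → ¢36 + ¢11 + ¢4 = ¢51.

51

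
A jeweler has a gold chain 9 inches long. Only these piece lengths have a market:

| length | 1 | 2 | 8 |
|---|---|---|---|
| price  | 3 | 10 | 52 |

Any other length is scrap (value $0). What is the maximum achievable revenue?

55

Let best[k] be the best obtainable value from length k. For each k, try every first piece i and keep the best of price[i] + best[k−i].
best[1] = 3
best[2] = max(3+3, 10+0) = 10
best[3] = max(3+10, 10+3) = 13
best[4] = max(3+13, 10+10) = 20
best[5] = max(3+20, 10+13) = 23
best[6] = max(3+23, 10+20) = 30
best[7] = max(3+30, 10+23) = 33
best[8] = max(3+33, 10+30, 52+0) = 52
best[9] = max(3+52, 10+33, 52+3) = 55
One optimal cutting: 8 + 1 → $55.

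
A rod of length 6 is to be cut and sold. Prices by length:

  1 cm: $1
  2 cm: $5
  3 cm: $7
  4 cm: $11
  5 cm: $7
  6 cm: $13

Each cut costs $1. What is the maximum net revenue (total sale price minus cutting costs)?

15

Build r[k] bottom-up: r[k] = max over allowed piece i of (p[i] + r[k−i]) − 1 per cut.
r[1] = 1
r[2] = 5
r[3] = 7
r[4] = 11
r[5] = 11  (first piece 1, then r[4]=11)
r[6] = 15  (first piece 2, then r[4]=11)
One optimal plan: pieces 4 + 2 (1 cut) → $16 − $1 = $15.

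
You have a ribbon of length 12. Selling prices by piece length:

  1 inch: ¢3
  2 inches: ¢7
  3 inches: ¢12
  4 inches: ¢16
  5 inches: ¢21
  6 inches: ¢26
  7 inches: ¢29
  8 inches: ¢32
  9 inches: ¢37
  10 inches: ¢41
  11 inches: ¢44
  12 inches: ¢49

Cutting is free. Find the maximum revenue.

Build r[k] bottom-up: r[k] = max over allowed piece i of (p[i] + r[k−i]).
r[1] = 3
r[2] = 7
r[3] = 12
r[4] = 16
r[5] = 21
r[6] = 26
r[7] = 29  (first piece 1, then r[6]=26)
r[8] = 33  (first piece 2, then r[6]=26)
r[9] = 38  (first piece 3, then r[6]=26)
r[10] = 42  (first piece 4, then r[6]=26)
r[11] = 47  (first piece 5, then r[6]=26)
r[12] = 52  (first piece 6, then r[6]=26)
One optimal cutting: 6 + 6 → ¢26 + ¢26 = ¢52.

52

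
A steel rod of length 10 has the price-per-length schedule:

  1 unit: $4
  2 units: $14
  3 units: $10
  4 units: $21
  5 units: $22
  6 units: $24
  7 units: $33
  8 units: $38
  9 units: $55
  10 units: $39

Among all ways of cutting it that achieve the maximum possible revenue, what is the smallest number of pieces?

5

Consider every possible first cut. r[k] is the best of p[i]+r[k−i] over all sellable i≤k.
r[1] = 4
r[2] = 14
r[3] = 18  (first piece 1, then r[2]=14)
r[4] = 28  (first piece 2, then r[2]=14)
r[5] = 32  (first piece 1, then r[4]=28)
r[6] = 42  (first piece 2, then r[4]=28)
r[7] = 46  (first piece 1, then r[6]=42)
r[8] = 56  (first piece 2, then r[6]=42)
r[9] = 60  (first piece 1, then r[8]=56)
r[10] = 70  (first piece 2, then r[8]=56)
Maximum revenue is $70.
Now minimize piece count subject to staying optimal: for each k, pieces[k] = 1 + min over i with p[i]+r[k−i]=r[k] of pieces[k−i].
pieces[7] = 4
pieces[8] = 4
pieces[9] = 5
pieces[10] = 5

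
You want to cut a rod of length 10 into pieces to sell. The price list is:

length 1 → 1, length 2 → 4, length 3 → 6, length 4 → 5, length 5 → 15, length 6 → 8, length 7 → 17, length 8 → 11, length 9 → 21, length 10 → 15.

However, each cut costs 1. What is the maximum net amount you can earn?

Build net[k] bottom-up: net[k] = max over allowed piece i of (p[i] + net[k−i]) − 1 per cut.
net[1] = 1
net[2] = max(1+1-1, 4+0) = 4
net[3] = max(1+4-1, 4+1-1, 6+0) = 6
net[4] = max(1+6-1, 4+4-1, 6+1-1, 5+0) = 7
net[5] = max(1+7-1, 4+6-1, 6+4-1, 5+1-1, 15+0) = 15
net[6] = max(1+15-1, 4+7-1, 6+6-1, 5+4-1, 15+1-1, 8+0) = 15
net[7] = max(1+15-1, 4+15-1, 6+7-1, …, 8+1-1, 17+0) = 18
net[8] = max(1+18-1, 4+15-1, 6+15-1, …, 17+1-1, 11+0) = 20
net[9] = max(1+20-1, 4+18-1, 6+15-1, …, 11+1-1, 21+0) = 21
net[10] = max(1+21-1, 4+20-1, 6+18-1, …, 21+1-1, 15+0) = 29
One optimal plan: pieces 5 + 5 (1 cut) → 30 − 1 = 29.

29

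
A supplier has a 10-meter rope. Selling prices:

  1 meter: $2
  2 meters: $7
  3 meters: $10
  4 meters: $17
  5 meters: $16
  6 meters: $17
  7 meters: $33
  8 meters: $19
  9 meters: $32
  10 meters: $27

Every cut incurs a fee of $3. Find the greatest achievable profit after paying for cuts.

Build net[k] bottom-up: net[k] = max over allowed piece i of (p[i] + net[k−i]) − 3 per cut.
net[1] = 2
net[2] = 7
net[3] = 10
net[4] = 17
net[5] = 16  (first piece 1, then net[4]=17)
net[6] = 21  (first piece 2, then net[4]=17)
net[7] = 33
net[8] = 32  (first piece 1, then net[7]=33)
net[9] = 37  (first piece 2, then net[7]=33)
net[10] = 40  (first piece 3, then net[7]=33)
One optimal plan: pieces 7 + 3 (1 cut) → $43 − $3 = $40.

40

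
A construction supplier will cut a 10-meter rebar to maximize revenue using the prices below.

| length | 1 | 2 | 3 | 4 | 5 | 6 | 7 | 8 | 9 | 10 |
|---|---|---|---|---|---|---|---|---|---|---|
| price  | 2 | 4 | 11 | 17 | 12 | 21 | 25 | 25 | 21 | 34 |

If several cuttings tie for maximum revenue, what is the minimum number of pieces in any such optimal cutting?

3

Let r[k] be the best obtainable value from length k. For each k, try every first piece i and keep the best of price[i] + r[k−i].
r[1] = 2
r[2] = max(2+2, 4+0) = 4
r[3] = max(2+4, 4+2, 11+0) = 11
r[4] = max(2+11, 4+4, 11+2, 17+0) = 17
r[5] = max(2+17, 4+11, 11+4, 17+2, 12+0) = 19
r[6] = max(2+19, 4+17, 11+11, 17+4, 12+2, 21+0) = 22
r[7] = max(2+22, 4+19, 11+17, …, 21+2, 25+0) = 28
r[8] = max(2+28, 4+22, 11+19, …, 25+2, 25+0) = 34
r[9] = max(2+34, 4+28, 11+22, …, 25+2, 21+0) = 36
r[10] = max(2+36, 4+34, 11+28, …, 21+2, 34+0) = 39
Maximum revenue is ₹39.
Now minimize piece count subject to staying optimal: for each k, pieces[k] = 1 + min over i with p[i]+r[k−i]=r[k] of pieces[k−i].
pieces[7] = 2
pieces[8] = 2
pieces[9] = 3
pieces[10] = 3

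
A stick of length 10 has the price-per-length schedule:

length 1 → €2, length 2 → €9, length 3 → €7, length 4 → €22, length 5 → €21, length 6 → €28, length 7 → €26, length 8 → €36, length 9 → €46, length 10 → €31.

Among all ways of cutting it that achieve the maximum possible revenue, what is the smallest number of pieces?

Build r[k] bottom-up: r[k] = max over allowed piece i of (p[i] + r[k−i]).
r[1] = 2
r[2] = max(2+2, 9+0) = 9
r[3] = max(2+9, 9+2, 7+0) = 11
r[4] = max(2+11, 9+9, 7+2, 22+0) = 22
r[5] = max(2+22, 9+11, 7+9, 22+2, 21+0) = 24
r[6] = max(2+24, 9+22, 7+11, 22+9, 21+2, 28+0) = 31
r[7] = max(2+31, 9+24, 7+22, …, 28+2, 26+0) = 33
r[8] = max(2+33, 9+31, 7+24, …, 26+2, 36+0) = 44
r[9] = max(2+44, 9+33, 7+31, …, 36+2, 46+0) = 46
r[10] = max(2+46, 9+44, 7+33, …, 46+2, 31+0) = 53
Maximum revenue is €53.
Now minimize piece count subject to staying optimal: for each k, pieces[k] = 1 + min over i with p[i]+r[k−i]=r[k] of pieces[k−i].
pieces[7] = 3
pieces[8] = 2
pieces[9] = 1
pieces[10] = 3

3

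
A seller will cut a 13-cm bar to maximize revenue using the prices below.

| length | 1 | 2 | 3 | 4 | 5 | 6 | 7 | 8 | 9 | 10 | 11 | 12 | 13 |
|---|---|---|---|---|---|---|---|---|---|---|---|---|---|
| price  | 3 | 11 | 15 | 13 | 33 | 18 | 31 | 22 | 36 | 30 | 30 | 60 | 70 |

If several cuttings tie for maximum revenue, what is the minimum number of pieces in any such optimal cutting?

3

Consider every possible first cut. r[k] is the best of p[i]+r[k−i] over all sellable i≤k.
r[1] = 3
r[2] = 11
r[3] = 15
r[4] = 22  (first piece 2, then r[2]=11)
r[5] = 33
r[6] = 36  (first piece 1, then r[5]=33)
r[7] = 44  (first piece 2, then r[5]=33)
r[8] = 48  (first piece 3, then r[5]=33)
r[9] = 55  (first piece 2, then r[7]=44)
r[10] = 66  (first piece 5, then r[5]=33)
r[11] = 69  (first piece 1, then r[10]=66)
r[12] = 77  (first piece 2, then r[10]=66)
r[13] = 81  (first piece 3, then r[10]=66)
Maximum revenue is 81.
Now minimize piece count subject to staying optimal: for each k, pieces[k] = 1 + min over i with p[i]+r[k−i]=r[k] of pieces[k−i].
pieces[10] = 2
pieces[11] = 3
pieces[12] = 3
pieces[13] = 3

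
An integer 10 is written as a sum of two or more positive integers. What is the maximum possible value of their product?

36

Fill g[k] for k=2..10: at each k try every first piece i and multiply by the better of (k−i) uncut or g[k−i].
g[2] = 1*max(1,0) = 1*1 = 1
g[3] = 1*max(2,1) = 1*2 = 2
g[4] = 2*max(2,1) = 2*2 = 4
g[5] = 2*max(3,2) = 2*3 = 6
g[6] = 3*max(3,2) = 3*3 = 9
g[7] = 2*max(5,6) = 2*6 = 12
g[8] = 2*max(6,9) = 2*9 = 18
g[9] = 3*max(6,9) = 3*9 = 27
g[10] = 2*max(8,18) = 2*18 = 36
One optimal split: 3 + 3 + 2 + 2; product 3*3*2*2 = 36.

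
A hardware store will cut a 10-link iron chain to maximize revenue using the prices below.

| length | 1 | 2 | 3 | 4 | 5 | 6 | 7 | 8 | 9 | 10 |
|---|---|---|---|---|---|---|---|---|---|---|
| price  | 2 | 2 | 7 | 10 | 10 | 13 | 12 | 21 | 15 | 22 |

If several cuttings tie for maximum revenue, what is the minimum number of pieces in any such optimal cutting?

Let r[k] be the best obtainable value from length k. For each k, try every first piece i and keep the best of price[i] + r[k−i].
r[1] = 2
r[2] = 4  (first piece 1, then r[1]=2)
r[3] = 7
r[4] = 10
r[5] = 12  (first piece 1, then r[4]=10)
r[6] = 14  (first piece 1, then r[5]=12)
r[7] = 17  (first piece 3, then r[4]=10)
r[8] = 21
r[9] = 23  (first piece 1, then r[8]=21)
r[10] = 25  (first piece 1, then r[9]=23)
Maximum revenue is $25.
Now minimize piece count subject to staying optimal: for each k, pieces[k] = 1 + min over i with p[i]+r[k−i]=r[k] of pieces[k−i].
pieces[7] = 2
pieces[8] = 1
pieces[9] = 2
pieces[10] = 3

3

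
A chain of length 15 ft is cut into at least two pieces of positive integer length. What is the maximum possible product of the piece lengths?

243

Let f[k] be the best product for length k (with at least one cut). For each first piece i, the rest contributes max(k−i, f[k−i]).
f[2] = 1×max(1,0) = 1×1 = 1
f[3] = 1×max(2,1) = 1×2 = 2
f[4] = 2×max(2,1) = 2×2 = 4
f[5] = 2×max(3,2) = 2×3 = 6
f[6] = 3×max(3,2) = 3×3 = 9
f[7] = 2×max(5,6) = 2×6 = 12
f[8] = 2×max(6,9) = 2×9 = 18
f[9] = 3×max(6,9) = 3×9 = 27
f[10] = 2×max(8,18) = 2×18 = 36
f[11] = 2×max(9,27) = 2×27 = 54
f[12] = 3×max(9,27) = 3×27 = 81
f[13] = 2×max(11,54) = 2×54 = 108
f[14] = 2×max(12,81) = 2×81 = 162
f[15] = 3×max(12,81) = 3×81 = 243
One optimal split: 3 + 3 + 3 + 3 + 3; product 3×3×3×3×3 = 243.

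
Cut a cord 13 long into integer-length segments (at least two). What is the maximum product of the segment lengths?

Fill P[k] for k=2..13: at each k try every first piece i and multiply by the better of (k−i) uncut or P[k−i].
P[2] = 1×max(1,0) = 1×1 = 1
P[3] = max(1×2, 2×1) = 2
P[4] = max(1×3, 2×2, 3×1) = 4
P[5] = max(1×4, 2×3, 3×2, 4×1) = 6
P[6] = max(1×6, 2×4, 3×3, 4×2, 5×1) = 9
P[7] = max(1×9, 2×6, 3×4, 4×3, 5×2, 6×1) = 12
P[8] = max(1×12, 2×9, 3×6, …, 6×2, 7×1) = 18
P[9] = max(1×18, 2×12, 3×9, …, 7×2, 8×1) = 27
P[10] = max(1×27, 2×18, 3×12, …, 8×2, 9×1) = 36
P[11] = max(1×36, 2×27, 3×18, …, 9×2, 10×1) = 54
P[12] = max(1×54, 2×36, 3×27, …, 10×2, 11×1) = 81
P[13] = max(1×81, 2×54, 3×36, …, 11×2, 12×1) = 108
One optimal split: 3 + 3 + 3 + 2 + 2; product 3×3×3×2×2 = 108.

108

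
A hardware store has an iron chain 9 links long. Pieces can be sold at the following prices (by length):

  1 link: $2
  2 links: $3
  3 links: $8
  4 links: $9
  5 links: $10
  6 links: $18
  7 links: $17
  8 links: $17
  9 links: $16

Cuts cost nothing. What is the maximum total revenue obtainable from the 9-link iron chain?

26

Consider every possible first cut. v[k] is the best of p[i]+v[k−i] over all sellable i≤k.
v[1] = 2
v[2] = 4  (first piece 1, then v[1]=2)
v[3] = 8
v[4] = 10  (first piece 1, then v[3]=8)
v[5] = 12  (first piece 1, then v[4]=10)
v[6] = 18
v[7] = 20  (first piece 1, then v[6]=18)
v[8] = 22  (first piece 1, then v[7]=20)
v[9] = 26  (first piece 3, then v[6]=18)
One optimal cutting: 6 + 3 → $18 + $8 = $26.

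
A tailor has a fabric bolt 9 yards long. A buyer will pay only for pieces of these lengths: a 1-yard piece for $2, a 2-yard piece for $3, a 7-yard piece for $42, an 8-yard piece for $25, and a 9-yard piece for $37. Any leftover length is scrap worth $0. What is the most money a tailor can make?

Build f[k] bottom-up: f[k] = max over allowed piece i of (p[i] + f[k−i]).
f[1] = 2
f[2] = 4  (first piece 1, then f[1]=2)
f[3] = 6  (first piece 1, then f[2]=4)
f[4] = 8  (first piece 1, then f[3]=6)
f[5] = 10  (first piece 1, then f[4]=8)
f[6] = 12  (first piece 1, then f[5]=10)
f[7] = 42
f[8] = 44  (first piece 1, then f[7]=42)
f[9] = 46  (first piece 1, then f[8]=44)
One optimal cutting: 7 + 1 + 1 → $46.

46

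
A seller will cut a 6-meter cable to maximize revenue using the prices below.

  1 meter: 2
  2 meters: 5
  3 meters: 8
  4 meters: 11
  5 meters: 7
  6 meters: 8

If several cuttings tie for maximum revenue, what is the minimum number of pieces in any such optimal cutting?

Build r[k] bottom-up: r[k] = max over allowed piece i of (p[i] + r[k−i]).
r[1] = 2
r[2] = 5
r[3] = 8
r[4] = 11
r[5] = 13  (first piece 1, then r[4]=11)
r[6] = 16  (first piece 2, then r[4]=11)
Maximum revenue is 16.
Now minimize piece count subject to staying optimal: for each k, pieces[k] = 1 + min over i with p[i]+r[k−i]=r[k] of pieces[k−i].
pieces[3] = 1
pieces[4] = 1
pieces[5] = 2
pieces[6] = 2

2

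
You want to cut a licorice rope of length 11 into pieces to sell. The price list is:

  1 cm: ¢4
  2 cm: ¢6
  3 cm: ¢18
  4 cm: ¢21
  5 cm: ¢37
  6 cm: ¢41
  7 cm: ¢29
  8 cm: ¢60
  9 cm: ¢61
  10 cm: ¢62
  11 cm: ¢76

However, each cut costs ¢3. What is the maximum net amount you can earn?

76

Consider every possible first cut. net[k] is the best of p[i]+net[k−i] over all sellable i≤k, charging 3 whenever i<k.
net[1] = 4
net[2] = max(4+4-3, 6+0) = 6
net[3] = max(4+6-3, 6+4-3, 18+0) = 18
net[4] = max(4+18-3, 6+6-3, 18+4-3, 21+0) = 21
net[5] = max(4+21-3, 6+18-3, 18+6-3, 21+4-3, 37+0) = 37
net[6] = max(4+37-3, 6+21-3, 18+18-3, 21+6-3, 37+4-3, 41+0) = 41
net[7] = max(4+41-3, 6+37-3, 18+21-3, …, 41+4-3, 29+0) = 42
net[8] = max(4+42-3, 6+41-3, 18+37-3, …, 29+4-3, 60+0) = 60
net[9] = max(4+60-3, 6+42-3, 18+41-3, …, 60+4-3, 61+0) = 61
net[10] = max(4+61-3, 6+60-3, 18+42-3, …, 61+4-3, 62+0) = 71
net[11] = max(4+71-3, 6+61-3, 18+60-3, …, 62+4-3, 76+0) = 76
Best is to make no cuts and sell whole for ¢76.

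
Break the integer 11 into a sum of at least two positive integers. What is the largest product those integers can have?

Fill prod[k] for k=2..11: at each k try every first piece i and multiply by the better of (k−i) uncut or prod[k−i].
Small cases: prod[2]=1, prod[3]=2, prod[4]=4, prod[5]=6.
prod[6] = 3*max(3,2) = 3*3 = 9
prod[7] = 2*max(5,6) = 2*6 = 12
prod[8] = 2*max(6,9) = 2*9 = 18
prod[9] = 3*max(6,9) = 3*9 = 27
prod[10] = 2*max(8,18) = 2*18 = 36
prod[11] = 2*max(9,27) = 2*27 = 54
One optimal split: 3 + 3 + 3 + 2; product 3*3*3*2 = 54.

54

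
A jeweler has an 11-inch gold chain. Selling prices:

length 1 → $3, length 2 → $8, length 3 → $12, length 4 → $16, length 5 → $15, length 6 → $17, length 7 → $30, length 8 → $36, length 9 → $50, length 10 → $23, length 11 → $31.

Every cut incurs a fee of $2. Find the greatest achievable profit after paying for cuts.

Let v[k] be the best obtainable value from length k. For each k, try every first piece i and keep the best of price[i] + v[k−i] minus the 2 cut fee when i<k.
v[1] = 3
v[2] = 8
v[3] = 12
v[4] = 16
v[5] = 18  (first piece 2, then v[3]=12)
v[6] = 22  (first piece 2, then v[4]=16)
v[7] = 30
v[8] = 36
v[9] = 50
v[10] = 51  (first piece 1, then v[9]=50)
v[11] = 56  (first piece 2, then v[9]=50)
One optimal plan: pieces 9 + 2 (1 cut) → $58 − $2 = $56.

56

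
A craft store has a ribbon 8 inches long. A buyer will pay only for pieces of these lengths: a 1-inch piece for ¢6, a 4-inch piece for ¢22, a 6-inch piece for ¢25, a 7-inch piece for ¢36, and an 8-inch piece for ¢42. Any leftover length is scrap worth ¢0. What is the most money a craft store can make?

48

Build f[k] bottom-up: f[k] = max over allowed piece i of (p[i] + f[k−i]).
f[1] = 6
f[2] = 12  (first piece 1, then f[1]=6)
f[3] = 18  (first piece 1, then f[2]=12)
f[4] = 24  (first piece 1, then f[3]=18)
f[5] = 30  (first piece 1, then f[4]=24)
f[6] = 36  (first piece 1, then f[5]=30)
f[7] = 42  (first piece 1, then f[6]=36)
f[8] = 48  (first piece 1, then f[7]=42)
One optimal cutting: 1 + 1 + 1 + 1 + 1 + 1 + 1 + 1 → ¢48.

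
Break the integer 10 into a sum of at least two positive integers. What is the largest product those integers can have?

36

Fill m[k] for k=2..10: at each k try every first piece i and multiply by the better of (k−i) uncut or m[k−i].
m[2] = 1×max(1,0) = 1×1 = 1
m[3] = max(1×2, 2×1) = 2
m[4] = max(1×3, 2×2, 3×1) = 4
m[5] = max(1×4, 2×3, 3×2, 4×1) = 6
m[6] = max(1×6, 2×4, 3×3, 4×2, 5×1) = 9
m[7] = max(1×9, 2×6, 3×4, 4×3, 5×2, 6×1) = 12
m[8] = max(1×12, 2×9, 3×6, …, 6×2, 7×1) = 18
m[9] = max(1×18, 2×12, 3×9, …, 7×2, 8×1) = 27
m[10] = max(1×27, 2×18, 3×12, …, 8×2, 9×1) = 36
One optimal split: 3 + 3 + 2 + 2; product 3×3×2×2 = 36.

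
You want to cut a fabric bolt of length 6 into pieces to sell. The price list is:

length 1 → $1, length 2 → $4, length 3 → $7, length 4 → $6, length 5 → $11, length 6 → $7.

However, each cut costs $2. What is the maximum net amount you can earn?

Build net[k] bottom-up: net[k] = max over allowed piece i of (p[i] + net[k−i]) − 2 per cut.
net[1] = 1
net[2] = 4
net[3] = 7
net[4] = 6  (first piece 1, then net[3]=7)
net[5] = 11
net[6] = 12  (first piece 3, then net[3]=7)
One optimal plan: pieces 3 + 3 (1 cut) → $14 − $2 = $12.

12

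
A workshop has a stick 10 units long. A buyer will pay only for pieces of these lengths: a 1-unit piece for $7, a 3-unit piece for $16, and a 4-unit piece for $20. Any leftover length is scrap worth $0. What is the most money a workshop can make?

Build best[k] bottom-up: best[k] = max over allowed piece i of (p[i] + best[k−i]).
best[1] = 7
best[2] = 14  (first piece 1, then best[1]=7)
best[3] = 21  (first piece 1, then best[2]=14)
best[4] = 28  (first piece 1, then best[3]=21)
best[5] = 35  (first piece 1, then best[4]=28)
best[6] = 42  (first piece 1, then best[5]=35)
best[7] = 49  (first piece 1, then best[6]=42)
best[8] = 56  (first piece 1, then best[7]=49)
best[9] = 63  (first piece 1, then best[8]=56)
best[10] = 70  (first piece 1, then best[9]=63)
One optimal cutting: 1 + 1 + 1 + 1 + 1 + 1 + 1 + 1 + 1 + 1 → $70.

70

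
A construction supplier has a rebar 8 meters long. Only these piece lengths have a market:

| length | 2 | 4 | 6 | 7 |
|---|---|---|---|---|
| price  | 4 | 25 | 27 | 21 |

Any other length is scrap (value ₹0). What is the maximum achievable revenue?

Consider every possible first cut. f[k] is the best of p[i]+f[k−i] over all sellable i≤k.
f[1] = 0
f[2] = 4
f[3] = 4
f[4] = max(4+4, 25+0) = 25
f[5] = max(4+4, 25+0) = 25
f[6] = max(4+25, 25+4, 27+0) = 29
f[7] = max(4+25, 25+4, 27+0, 21+0) = 29
f[8] = max(4+29, 25+25, 27+4, 21+0) = 50
One optimal cutting: 4 + 4 → ₹50.

50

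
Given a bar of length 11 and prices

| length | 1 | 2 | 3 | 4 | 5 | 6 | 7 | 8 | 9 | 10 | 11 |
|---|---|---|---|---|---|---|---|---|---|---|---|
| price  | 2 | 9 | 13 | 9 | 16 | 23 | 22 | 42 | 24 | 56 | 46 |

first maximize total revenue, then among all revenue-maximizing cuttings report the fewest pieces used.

2

Let r[k] be the best obtainable value from length k. For each k, try every first piece i and keep the best of price[i] + r[k−i].
r[1] = 2
r[2] = max(2+2, 9+0) = 9
r[3] = max(2+9, 9+2, 13+0) = 13
r[4] = max(2+13, 9+9, 13+2, 9+0) = 18
r[5] = max(2+18, 9+13, 13+9, 9+2, 16+0) = 22
r[6] = max(2+22, 9+18, 13+13, 9+9, 16+2, 23+0) = 27
r[7] = max(2+27, 9+22, 13+18, …, 23+2, 22+0) = 31
r[8] = max(2+31, 9+27, 13+22, …, 22+2, 42+0) = 42
r[9] = max(2+42, 9+31, 13+27, …, 42+2, 24+0) = 44
r[10] = max(2+44, 9+42, 13+31, …, 24+2, 56+0) = 56
r[11] = max(2+56, 9+44, 13+42, …, 56+2, 46+0) = 58
Maximum revenue is 58.
Now minimize piece count subject to staying optimal: for each k, pieces[k] = 1 + min over i with p[i]+r[k−i]=r[k] of pieces[k−i].
pieces[8] = 1
pieces[9] = 2
pieces[10] = 1
pieces[11] = 2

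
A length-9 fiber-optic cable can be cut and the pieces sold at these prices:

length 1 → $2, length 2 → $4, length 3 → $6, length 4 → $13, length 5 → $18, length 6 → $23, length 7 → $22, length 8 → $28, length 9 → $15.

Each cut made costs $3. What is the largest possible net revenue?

28

Consider every possible first cut. net[k] is the best of p[i]+net[k−i] over all sellable i≤k, charging 3 whenever i<k.
net[1] = 2
net[2] = 4
net[3] = 6
net[4] = 13
net[5] = 18
net[6] = 23
net[7] = 22  (first piece 1, then net[6]=23)
net[8] = 28
net[9] = 28  (first piece 4, then net[5]=18)
One optimal plan: pieces 5 + 4 (1 cut) → $31 − $3 = $28.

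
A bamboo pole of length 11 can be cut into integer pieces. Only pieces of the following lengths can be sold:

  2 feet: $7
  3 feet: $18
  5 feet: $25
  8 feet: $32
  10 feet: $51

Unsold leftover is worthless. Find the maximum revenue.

61

Let r[k] be the best obtainable value from length k. For each k, try every first piece i and keep the best of price[i] + r[k−i].
r[1] = 0
r[2] = 7
r[3] = max(7+0, 18+0) = 18
r[4] = max(7+7, 18+0) = 18
r[5] = max(7+18, 18+7, 25+0) = 25
r[6] = max(7+18, 18+18, 25+0) = 36
r[7] = max(7+25, 18+18, 25+7) = 36
r[8] = max(7+36, 18+25, 25+18, 32+0) = 43
r[9] = max(7+36, 18+36, 25+18, 32+0) = 54
r[10] = max(7+43, 18+36, 25+25, 32+7, 51+0) = 54
r[11] = max(7+54, 18+43, 25+36, 32+18, 51+0) = 61
One optimal cutting: 3 + 3 + 3 + 2 → $61.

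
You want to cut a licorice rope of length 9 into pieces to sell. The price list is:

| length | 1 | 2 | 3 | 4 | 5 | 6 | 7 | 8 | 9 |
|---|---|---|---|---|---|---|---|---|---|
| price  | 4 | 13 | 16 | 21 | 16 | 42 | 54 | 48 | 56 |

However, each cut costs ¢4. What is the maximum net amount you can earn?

Consider every possible first cut. v[k] is the best of p[i]+v[k−i] over all sellable i≤k, charging 4 whenever i<k.
v[1] = 4
v[2] = 13
v[3] = 16
v[4] = 22  (first piece 2, then v[2]=13)
v[5] = 25  (first piece 2, then v[3]=16)
v[6] = 42
v[7] = 54
v[8] = 54  (first piece 1, then v[7]=54)
v[9] = 63  (first piece 2, then v[7]=54)
One optimal plan: pieces 7 + 2 (1 cut) → ¢67 − ¢4 = ¢63.

63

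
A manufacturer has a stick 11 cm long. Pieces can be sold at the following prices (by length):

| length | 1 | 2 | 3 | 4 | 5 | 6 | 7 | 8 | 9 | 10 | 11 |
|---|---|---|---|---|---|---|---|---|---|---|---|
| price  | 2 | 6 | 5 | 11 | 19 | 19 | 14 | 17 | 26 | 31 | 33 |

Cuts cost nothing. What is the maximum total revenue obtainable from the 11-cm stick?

40

Build R[k] bottom-up: R[k] = max over allowed piece i of (p[i] + R[k−i]).
R[1] = 2
R[2] = 6
R[3] = 8  (first piece 1, then R[2]=6)
R[4] = 12  (first piece 2, then R[2]=6)
R[5] = 19
R[6] = 21  (first piece 1, then R[5]=19)
R[7] = 25  (first piece 2, then R[5]=19)
R[8] = 27  (first piece 1, then R[7]=25)
R[9] = 31  (first piece 2, then R[7]=25)
R[10] = 38  (first piece 5, then R[5]=19)
R[11] = 40  (first piece 1, then R[10]=38)
One optimal cutting: 5 + 5 + 1 → €19 + €19 + €2 = €40.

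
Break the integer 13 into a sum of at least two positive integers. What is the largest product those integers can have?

108

Let prod[k] be the best product for length k (with at least one cut). For each first piece i, the rest contributes max(k−i, prod[k−i]).
prod[2] = 1×max(1,0) = 1×1 = 1
prod[3] = 1×max(2,1) = 1×2 = 2
prod[4] = 2×max(2,1) = 2×2 = 4
prod[5] = 2×max(3,2) = 2×3 = 6
prod[6] = 3×max(3,2) = 3×3 = 9
prod[7] = 2×max(5,6) = 2×6 = 12
prod[8] = 2×max(6,9) = 2×9 = 18
prod[9] = 3×max(6,9) = 3×9 = 27
prod[10] = 2×max(8,18) = 2×18 = 36
prod[11] = 2×max(9,27) = 2×27 = 54
prod[12] = 3×max(9,27) = 3×27 = 81
prod[13] = 2×max(11,54) = 2×54 = 108
One optimal split: 3 + 3 + 3 + 2 + 2; product 3×3×3×2×2 = 108.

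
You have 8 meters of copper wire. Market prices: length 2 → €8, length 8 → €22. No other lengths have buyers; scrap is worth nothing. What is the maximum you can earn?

Build f[k] bottom-up: f[k] = max over allowed piece i of (p[i] + f[k−i]).
f[1] = 0
f[2] = 8
f[3] = 8
f[4] = 16  (first piece 2, then f[2]=8)
f[5] = 16
f[6] = 24  (first piece 2, then f[4]=16)
f[7] = 24
f[8] = max(8+24, 22+0) = 32
One optimal cutting: 2 + 2 + 2 + 2 → €32.

32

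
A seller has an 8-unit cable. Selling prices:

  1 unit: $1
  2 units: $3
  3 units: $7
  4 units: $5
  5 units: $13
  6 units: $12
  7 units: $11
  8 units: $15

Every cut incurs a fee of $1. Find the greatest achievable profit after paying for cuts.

Build r[k] bottom-up: r[k] = max over allowed piece i of (p[i] + r[k−i]) − 1 per cut.
r[1] = 1
r[2] = 3
r[3] = 7
r[4] = 7  (first piece 1, then r[3]=7)
r[5] = 13
r[6] = 13  (first piece 1, then r[5]=13)
r[7] = 15  (first piece 2, then r[5]=13)
r[8] = 19  (first piece 3, then r[5]=13)
One optimal plan: pieces 5 + 3 (1 cut) → $20 − $1 = $19.

19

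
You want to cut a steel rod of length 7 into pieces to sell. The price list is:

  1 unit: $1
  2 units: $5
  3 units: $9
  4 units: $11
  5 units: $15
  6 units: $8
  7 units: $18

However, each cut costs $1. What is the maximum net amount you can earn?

Build r[k] bottom-up: r[k] = max over allowed piece i of (p[i] + r[k−i]) − 1 per cut.
r[1] = 1
r[2] = 5
r[3] = 9
r[4] = 11
r[5] = 15
r[6] = 17  (first piece 3, then r[3]=9)
r[7] = 19  (first piece 2, then r[5]=15)
One optimal plan: pieces 5 + 2 (1 cut) → $20 − $1 = $19.

19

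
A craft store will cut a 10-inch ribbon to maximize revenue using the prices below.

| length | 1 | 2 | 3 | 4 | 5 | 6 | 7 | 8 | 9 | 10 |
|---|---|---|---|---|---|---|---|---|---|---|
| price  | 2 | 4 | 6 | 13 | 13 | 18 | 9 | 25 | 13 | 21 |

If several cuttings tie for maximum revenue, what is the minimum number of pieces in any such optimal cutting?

Consider every possible first cut. r[k] is the best of p[i]+r[k−i] over all sellable i≤k.
r[1] = 2
r[2] = max(2+2, 4+0) = 4
r[3] = max(2+4, 4+2, 6+0) = 6
r[4] = max(2+6, 4+4, 6+2, 13+0) = 13
r[5] = max(2+13, 4+6, 6+4, 13+2, 13+0) = 15
r[6] = max(2+15, 4+13, 6+6, 13+4, 13+2, 18+0) = 18
r[7] = max(2+18, 4+15, 6+13, …, 18+2, 9+0) = 20
r[8] = max(2+20, 4+18, 6+15, …, 9+2, 25+0) = 26
r[9] = max(2+26, 4+20, 6+18, …, 25+2, 13+0) = 28
r[10] = max(2+28, 4+26, 6+20, …, 13+2, 21+0) = 31
Maximum revenue is ¢31.
Now minimize piece count subject to staying optimal: for each k, pieces[k] = 1 + min over i with p[i]+r[k−i]=r[k] of pieces[k−i].
pieces[7] = 2
pieces[8] = 2
pieces[9] = 3
pieces[10] = 2

2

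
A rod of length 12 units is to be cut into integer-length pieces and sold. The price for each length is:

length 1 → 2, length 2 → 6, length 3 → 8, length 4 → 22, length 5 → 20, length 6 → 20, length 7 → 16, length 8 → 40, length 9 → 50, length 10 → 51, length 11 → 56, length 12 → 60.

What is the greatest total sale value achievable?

Consider every possible first cut. v[k] is the best of p[i]+v[k−i] over all sellable i≤k.
v[1] = 2
v[2] = 6
v[3] = 8  (first piece 1, then v[2]=6)
v[4] = 22
v[5] = 24  (first piece 1, then v[4]=22)
v[6] = 28  (first piece 2, then v[4]=22)
v[7] = 30  (first piece 1, then v[6]=28)
v[8] = 44  (first piece 4, then v[4]=22)
v[9] = 50
v[10] = 52  (first piece 1, then v[9]=50)
v[11] = 56  (first piece 2, then v[9]=50)
v[12] = 66  (first piece 4, then v[8]=44)
One optimal cutting: 4 + 4 + 4 → 22 + 22 + 22 = 66.

66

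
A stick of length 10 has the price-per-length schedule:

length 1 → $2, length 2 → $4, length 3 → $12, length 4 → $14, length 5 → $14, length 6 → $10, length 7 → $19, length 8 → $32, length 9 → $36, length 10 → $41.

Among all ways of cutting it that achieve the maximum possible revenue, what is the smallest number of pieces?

1

Build r[k] bottom-up: r[k] = max over allowed piece i of (p[i] + r[k−i]).
r[1] = 2
r[2] = 4  (first piece 1, then r[1]=2)
r[3] = 12
r[4] = 14  (first piece 1, then r[3]=12)
r[5] = 16  (first piece 1, then r[4]=14)
r[6] = 24  (first piece 3, then r[3]=12)
r[7] = 26  (first piece 1, then r[6]=24)
r[8] = 32
r[9] = 36  (first piece 3, then r[6]=24)
r[10] = 41
Maximum revenue is $41.
Now minimize piece count subject to staying optimal: for each k, pieces[k] = 1 + min over i with p[i]+r[k−i]=r[k] of pieces[k−i].
pieces[7] = 2
pieces[8] = 1
pieces[9] = 1
pieces[10] = 1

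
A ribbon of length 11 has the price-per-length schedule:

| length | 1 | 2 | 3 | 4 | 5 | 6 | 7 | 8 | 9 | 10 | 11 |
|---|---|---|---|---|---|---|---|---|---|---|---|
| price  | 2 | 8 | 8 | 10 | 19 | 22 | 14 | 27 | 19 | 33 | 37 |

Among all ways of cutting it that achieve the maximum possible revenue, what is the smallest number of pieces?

4

Let r[k] be the best obtainable value from length k. For each k, try every first piece i and keep the best of price[i] + r[k−i].
r[1] = 2
r[2] = 8
r[3] = 10  (first piece 1, then r[2]=8)
r[4] = 16  (first piece 2, then r[2]=8)
r[5] = 19
r[6] = 24  (first piece 2, then r[4]=16)
r[7] = 27  (first piece 2, then r[5]=19)
r[8] = 32  (first piece 2, then r[6]=24)
r[9] = 35  (first piece 2, then r[7]=27)
r[10] = 40  (first piece 2, then r[8]=32)
r[11] = 43  (first piece 2, then r[9]=35)
Maximum revenue is ¢43.
Now minimize piece count subject to staying optimal: for each k, pieces[k] = 1 + min over i with p[i]+r[k−i]=r[k] of pieces[k−i].
pieces[8] = 4
pieces[9] = 3
pieces[10] = 5
pieces[11] = 4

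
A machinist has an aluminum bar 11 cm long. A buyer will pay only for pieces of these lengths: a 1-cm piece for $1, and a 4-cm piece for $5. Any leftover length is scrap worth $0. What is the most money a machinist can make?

13

Consider every possible first cut. f[k] is the best of p[i]+f[k−i] over all sellable i≤k.
f[1] = 1
f[2] = 2  (first piece 1, then f[1]=1)
f[3] = 3  (first piece 1, then f[2]=2)
f[4] = max(1+3, 5+0) = 5
f[5] = max(1+5, 5+1) = 6
f[6] = max(1+6, 5+2) = 7
f[7] = max(1+7, 5+3) = 8
f[8] = max(1+8, 5+5) = 10
f[9] = max(1+10, 5+6) = 11
f[10] = max(1+11, 5+7) = 12
f[11] = max(1+12, 5+8) = 13
One optimal cutting: 4 + 4 + 1 + 1 + 1 → $13.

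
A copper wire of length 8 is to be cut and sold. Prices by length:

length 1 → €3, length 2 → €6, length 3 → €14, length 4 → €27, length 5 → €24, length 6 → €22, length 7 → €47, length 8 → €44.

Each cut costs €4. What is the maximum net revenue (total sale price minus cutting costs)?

50

Build net[k] bottom-up: net[k] = max over allowed piece i of (p[i] + net[k−i]) − 4 per cut.
net[1] = 3
net[2] = 6
net[3] = 14
net[4] = 27
net[5] = 26  (first piece 1, then net[4]=27)
net[6] = 29  (first piece 2, then net[4]=27)
net[7] = 47
net[8] = 50  (first piece 4, then net[4]=27)
One optimal plan: pieces 4 + 4 (1 cut) → €54 − €4 = €50.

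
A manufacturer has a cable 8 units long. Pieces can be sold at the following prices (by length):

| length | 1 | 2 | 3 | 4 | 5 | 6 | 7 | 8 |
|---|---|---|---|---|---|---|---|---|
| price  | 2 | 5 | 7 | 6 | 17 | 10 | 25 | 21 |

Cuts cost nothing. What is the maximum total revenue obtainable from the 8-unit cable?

Consider every possible first cut. best[k] is the best of p[i]+best[k−i] over all sellable i≤k.
best[1] = 2
best[2] = max(2+2, 5+0) = 5
best[3] = max(2+5, 5+2, 7+0) = 7
best[4] = max(2+7, 5+5, 7+2, 6+0) = 10
best[5] = max(2+10, 5+7, 7+5, 6+2, 17+0) = 17
best[6] = max(2+17, 5+10, 7+7, 6+5, 17+2, 10+0) = 19
best[7] = max(2+19, 5+17, 7+10, …, 10+2, 25+0) = 25
best[8] = max(2+25, 5+19, 7+17, …, 25+2, 21+0) = 27
One optimal cutting: 7 + 1 → €25 + €2 = €27.

27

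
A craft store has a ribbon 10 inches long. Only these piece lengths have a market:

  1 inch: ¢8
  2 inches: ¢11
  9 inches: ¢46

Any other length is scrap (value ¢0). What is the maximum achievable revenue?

80

Build f[k] bottom-up: f[k] = max over allowed piece i of (p[i] + f[k−i]).
f[1] = 8
f[2] = 16  (first piece 1, then f[1]=8)
f[3] = 24  (first piece 1, then f[2]=16)
f[4] = 32  (first piece 1, then f[3]=24)
f[5] = 40  (first piece 1, then f[4]=32)
f[6] = 48  (first piece 1, then f[5]=40)
f[7] = 56  (first piece 1, then f[6]=48)
f[8] = 64  (first piece 1, then f[7]=56)
f[9] = 72  (first piece 1, then f[8]=64)
f[10] = 80  (first piece 1, then f[9]=72)
One optimal cutting: 1 + 1 + 1 + 1 + 1 + 1 + 1 + 1 + 1 + 1 → ¢80.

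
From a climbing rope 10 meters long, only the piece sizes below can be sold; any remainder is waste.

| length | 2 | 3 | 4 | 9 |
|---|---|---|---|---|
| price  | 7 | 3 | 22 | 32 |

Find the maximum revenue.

51

Let f[k] be the best obtainable value from length k. For each k, try every first piece i and keep the best of price[i] + f[k−i].
f[1] = 0
f[2] = 7
f[3] = 7
f[4] = 22
f[5] = 22
f[6] = 29  (first piece 2, then f[4]=22)
f[7] = 29
f[8] = 44  (first piece 4, then f[4]=22)
f[9] = 44
f[10] = 51  (first piece 2, then f[8]=44)
One optimal cutting: 4 + 4 + 2 → €51.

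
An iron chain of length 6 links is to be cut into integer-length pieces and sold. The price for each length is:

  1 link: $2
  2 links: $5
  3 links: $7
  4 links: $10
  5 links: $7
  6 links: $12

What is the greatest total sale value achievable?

Build R[k] bottom-up: R[k] = max over allowed piece i of (p[i] + R[k−i]).
R[1] = 2
R[2] = max(2+2, 5+0) = 5
R[3] = max(2+5, 5+2, 7+0) = 7
R[4] = max(2+7, 5+5, 7+2, 10+0) = 10
R[5] = max(2+10, 5+7, 7+5, 10+2, 7+0) = 12
R[6] = max(2+12, 5+10, 7+7, 10+5, 7+2, 12+0) = 15
One optimal cutting: 2 + 2 + 2 → $5 + $5 + $5 = $15.

15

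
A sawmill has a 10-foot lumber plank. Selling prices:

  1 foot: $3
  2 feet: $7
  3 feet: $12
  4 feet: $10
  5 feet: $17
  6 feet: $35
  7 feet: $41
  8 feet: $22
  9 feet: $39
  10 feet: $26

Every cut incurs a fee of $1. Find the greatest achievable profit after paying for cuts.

Consider every possible first cut. r[k] is the best of p[i]+r[k−i] over all sellable i≤k, charging 1 whenever i<k.
r[1] = 3
r[2] = max(3+3-1, 7+0) = 7
r[3] = max(3+7-1, 7+3-1, 12+0) = 12
r[4] = max(3+12-1, 7+7-1, 12+3-1, 10+0) = 14
r[5] = max(3+14-1, 7+12-1, 12+7-1, 10+3-1, 17+0) = 18
r[6] = max(3+18-1, 7+14-1, 12+12-1, 10+7-1, 17+3-1, 35+0) = 35
r[7] = max(3+35-1, 7+18-1, 12+14-1, …, 35+3-1, 41+0) = 41
r[8] = max(3+41-1, 7+35-1, 12+18-1, …, 41+3-1, 22+0) = 43
r[9] = max(3+43-1, 7+41-1, 12+35-1, …, 22+3-1, 39+0) = 47
r[10] = max(3+47-1, 7+43-1, 12+41-1, …, 39+3-1, 26+0) = 52
One optimal plan: pieces 7 + 3 (1 cut) → $53 − $1 = $52.

52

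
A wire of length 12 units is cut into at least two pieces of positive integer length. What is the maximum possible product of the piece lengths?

81

Define f[k] = max over 1≤i<k of i · max(k−i, f[k−i]); the inner max lets the remainder stay uncut if that's better.
f[2] = 1·max(1,0) = 1·1 = 1
f[3] = 1·max(2,1) = 1·2 = 2
f[4] = 2·max(2,1) = 2·2 = 4
f[5] = 2·max(3,2) = 2·3 = 6
f[6] = 3·max(3,2) = 3·3 = 9
f[7] = 2·max(5,6) = 2·6 = 12
f[8] = 2·max(6,9) = 2·9 = 18
f[9] = 3·max(6,9) = 3·9 = 27
f[10] = 2·max(8,18) = 2·18 = 36
f[11] = 2·max(9,27) = 2·27 = 54
f[12] = 3·max(9,27) = 3·27 = 81
One optimal split: 3 + 3 + 3 + 3; product 3·3·3·3 = 81.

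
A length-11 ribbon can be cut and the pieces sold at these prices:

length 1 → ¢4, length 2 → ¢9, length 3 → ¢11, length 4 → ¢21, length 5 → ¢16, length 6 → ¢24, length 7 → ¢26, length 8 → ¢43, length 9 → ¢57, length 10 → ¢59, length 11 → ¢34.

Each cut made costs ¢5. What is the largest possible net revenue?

61

Let net[k] be the best obtainable value from length k. For each k, try every first piece i and keep the best of price[i] + net[k−i] minus the 5 cut fee when i<k.
net[1] = 4
net[2] = max(4+4-5, 9+0) = 9
net[3] = max(4+9-5, 9+4-5, 11+0) = 11
net[4] = max(4+11-5, 9+9-5, 11+4-5, 21+0) = 21
net[5] = max(4+21-5, 9+11-5, 11+9-5, 21+4-5, 16+0) = 20
net[6] = max(4+20-5, 9+21-5, 11+11-5, 21+9-5, 16+4-5, 24+0) = 25
net[7] = max(4+25-5, 9+20-5, 11+21-5, …, 24+4-5, 26+0) = 27
net[8] = max(4+27-5, 9+25-5, 11+20-5, …, 26+4-5, 43+0) = 43
net[9] = max(4+43-5, 9+27-5, 11+25-5, …, 43+4-5, 57+0) = 57
net[10] = max(4+57-5, 9+43-5, 11+27-5, …, 57+4-5, 59+0) = 59
net[11] = max(4+59-5, 9+57-5, 11+43-5, …, 59+4-5, 34+0) = 61
One optimal plan: pieces 9 + 2 (1 cut) → ¢66 − ¢5 = ¢61.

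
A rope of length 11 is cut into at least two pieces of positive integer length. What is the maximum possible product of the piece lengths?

Define P[k] = max over 1≤i<k of i · max(k−i, P[k−i]); the inner max lets the remainder stay uncut if that's better.
P[2] = 1*max(1,0) = 1*1 = 1
P[3] = max(1*2, 2*1) = 2
P[4] = max(1*3, 2*2, 3*1) = 4
P[5] = max(1*4, 2*3, 3*2, 4*1) = 6
P[6] = max(1*6, 2*4, 3*3, 4*2, 5*1) = 9
P[7] = max(1*9, 2*6, 3*4, 4*3, 5*2, 6*1) = 12
P[8] = max(1*12, 2*9, 3*6, …, 6*2, 7*1) = 18
P[9] = max(1*18, 2*12, 3*9, …, 7*2, 8*1) = 27
P[10] = max(1*27, 2*18, 3*12, …, 8*2, 9*1) = 36
P[11] = max(1*36, 2*27, 3*18, …, 9*2, 10*1) = 54
One optimal split: 3 + 3 + 3 + 2; product 3*3*3*2 = 54.

54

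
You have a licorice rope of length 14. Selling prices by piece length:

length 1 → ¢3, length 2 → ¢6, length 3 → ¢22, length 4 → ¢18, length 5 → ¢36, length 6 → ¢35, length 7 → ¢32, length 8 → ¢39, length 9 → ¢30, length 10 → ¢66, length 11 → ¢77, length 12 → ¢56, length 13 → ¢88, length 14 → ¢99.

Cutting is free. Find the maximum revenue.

Build R[k] bottom-up: R[k] = max over allowed piece i of (p[i] + R[k−i]).
R[1] = 3
R[2] = max(3+3, 6+0) = 6
R[3] = max(3+6, 6+3, 22+0) = 22
R[4] = max(3+22, 6+6, 22+3, 18+0) = 25
R[5] = max(3+25, 6+22, 22+6, 18+3, 36+0) = 36
R[6] = max(3+36, 6+25, 22+22, 18+6, 36+3, 35+0) = 44
R[7] = max(3+44, 6+36, 22+25, …, 35+3, 32+0) = 47
R[8] = max(3+47, 6+44, 22+36, …, 32+3, 39+0) = 58
R[9] = max(3+58, 6+47, 22+44, …, 39+3, 30+0) = 66
R[10] = max(3+66, 6+58, 22+47, …, 30+3, 66+0) = 72
R[11] = max(3+72, 6+66, 22+58, …, 66+3, 77+0) = 80
R[12] = max(3+80, 6+72, 22+66, …, 77+3, 56+0) = 88
R[13] = max(3+88, 6+80, 22+72, …, 56+3, 88+0) = 94
R[14] = max(3+94, 6+88, 22+80, …, 88+3, 99+0) = 102
One optimal cutting: 5 + 3 + 3 + 3 → ¢36 + ¢22 + ¢22 + ¢22 = ¢102.

102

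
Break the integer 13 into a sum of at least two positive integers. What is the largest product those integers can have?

108

Fill m[k] for k=2..13: at each k try every first piece i and multiply by the better of (k−i) uncut or m[k−i].
Small cases: m[2]=1, m[3]=2, m[4]=4, m[5]=6.
m[6] = max(1·6, 2·4, 3·3, 4·2, 5·1) = 9
m[7] = max(1·9, 2·6, 3·4, 4·3, 5·2, 6·1) = 12
m[8] = max(1·12, 2·9, 3·6, …, 6·2, 7·1) = 18
m[9] = max(1·18, 2·12, 3·9, …, 7·2, 8·1) = 27
m[10] = max(1·27, 2·18, 3·12, …, 8·2, 9·1) = 36
m[11] = max(1·36, 2·27, 3·18, …, 9·2, 10·1) = 54
m[12] = max(1·54, 2·36, 3·27, …, 10·2, 11·1) = 81
m[13] = max(1·81, 2·54, 3·36, …, 11·2, 12·1) = 108
One optimal split: 3 + 3 + 3 + 2 + 2; product 3·3·3·2·2 = 108.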